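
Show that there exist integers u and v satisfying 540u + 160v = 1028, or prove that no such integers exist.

No such integers exist.

gcd(540, 160) = 20, so every integer of the form 540u + 160v is a multiple of 20.
But 1028 = 20·51 + 8, so 20 ∤ 1028.
Hence no integers u, v satisfy the equation.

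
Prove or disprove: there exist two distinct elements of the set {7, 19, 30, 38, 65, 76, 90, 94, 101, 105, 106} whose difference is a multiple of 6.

Both 7 and 19 leave remainder 1 on division by 6; their difference 12 = 2·6 is a multiple of 6.

7 and 19 are such a pair.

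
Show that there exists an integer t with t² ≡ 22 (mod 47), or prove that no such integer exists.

No such integer exists.

47 is prime, so by Euler's criterion 22 is a square mod 47 iff 22^((47−1)/2) = 22^23 ≡ 1 (mod 47).
Squaring successively (mod 47): 22^2 = 484 ≡ 14; 22^4 ≡ 14² = 196 ≡ 8; 22^8 ≡ 8² = 64 ≡ 17; 22^16 ≡ 17² = 289 ≡ 7.
Since 23 = 16 + 4 + 2 + 1, 22^23 ≡ 7 · 8 · 14 · 22; multiplying out mod 47: 7·8 = 56 ≡ 9, then 9·14 = 126 ≡ 32, then 32·22 = 704 ≡ 46. Thus 22^23 ≡ 46 ≡ −1 (mod 47).
The value −1 means 22 is a non-residue modulo 47, so t² ≡ 22 (mod 47) is impossible.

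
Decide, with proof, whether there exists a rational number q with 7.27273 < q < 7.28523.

Look for a denominator N such that an integer falls strictly between N·7.27273 and N·7.28523. N = 18 works: 18·7.27273 = 130.90914 < 131 < 131.13414 = 18·7.28523.
So q = 131/18 works: it is a ratio of integers, and dividing 18·7.27273 < 131 < 18·7.28523 through by 18 gives 7.27273 < 131/18 < 7.28523.

q = 131/18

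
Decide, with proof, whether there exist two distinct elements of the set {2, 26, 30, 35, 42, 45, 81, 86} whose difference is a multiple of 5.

Yes: 2 and 42.

Both 2 and 42 leave remainder 2 on division by 5; their difference 40 = 8·5 is a multiple of 5.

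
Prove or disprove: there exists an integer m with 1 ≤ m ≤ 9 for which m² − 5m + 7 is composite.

m = 7

At m = 7: 7² − 5·7 + 7 = 21 = 3·7, which is composite.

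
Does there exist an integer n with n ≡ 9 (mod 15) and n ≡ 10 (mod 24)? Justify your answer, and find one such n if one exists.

No, no such integer exists.

gcd(15, 24) = 3. If n ≡ 9 (mod 15) and n ≡ 10 (mod 24), then n ≡ 9 (mod 3) and n ≡ 10 (mod 3).
These are incompatible: 9 − 10 = -1 is not divisible by 3.
So no integer satisfies both congruences.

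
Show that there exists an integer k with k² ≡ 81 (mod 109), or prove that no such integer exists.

Take k = 100. Then 100² = 10000 = 91·109 + 81, so 100² ≡ 81 (mod 109).

k = 100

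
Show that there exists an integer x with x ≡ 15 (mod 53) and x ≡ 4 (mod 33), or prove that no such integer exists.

x = 598

The moduli 53 and 33 are coprime, so by the Chinese Remainder Theorem a unique solution modulo 1749 exists.
Any solution of the first congruence is x = 15 + 53t; substituting into the second, 53t ≡ 4 − 15 ≡ 22 (mod 33).
53 ≡ 20 (mod 33), so this reads 20t ≡ 22 (mod 33). Invert 20 mod 33 by the Euclidean algorithm: 33 = 1·20 + 13, 20 = 1·13 + 7, 13 = 1·7 + 6, 7 = 1·6 + 1, 6 = 6·1 + 0; back-substituting, 1 = 7 − 1·6 = 7 − (13 − 1·7) = −13 + 2·7 = −13 + 2·(20 − 1·13) = 2·20 − 3·13 = 2·20 − 3·(33 − 1·20) = −3·33 + 5·20. Hence 20·5 ≡ 1, so 20⁻¹ ≡ 5 (mod 33).
Therefore t ≡ 5·22 = 110 ≡ 11 (mod 33).
Taking t = 11 gives x = 15 + 53·11 = 598.
Verify: 598 = 11·53 + 15 and 598 = 18·33 + 4. ✓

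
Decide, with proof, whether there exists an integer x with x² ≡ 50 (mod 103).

x = 16

Take x = 16. Then 16² = 256 = 2·103 + 50, so 16² ≡ 50 (mod 103).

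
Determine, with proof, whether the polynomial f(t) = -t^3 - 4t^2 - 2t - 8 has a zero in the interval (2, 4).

No.

f(2) = -36 and f(4) = -144, both negative, so a sign-change argument is unavailable; we show f keeps this sign on the whole interval.
Shift to the endpoint 2: with t = 2 + u (0 < u < 2), one computes f(2 + u) = -u^3 - 10u^2 - 30u - 36.
The nonzero coefficients here are all negative, so for u > 0 every term is negative (or zero), and the constant term -36 is strictly negative.
Therefore f(t) < 0 throughout (2, 4), and f has no zero there.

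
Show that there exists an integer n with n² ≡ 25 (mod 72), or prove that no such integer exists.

Take n = 23. Then 23² = 529 = 7·72 + 25, so 23² ≡ 25 (mod 72).

n = 23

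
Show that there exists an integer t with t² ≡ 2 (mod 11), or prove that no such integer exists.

Since (11 − t)² ≡ t² (mod 11), it suffices to square t = 0, 1, …, 5: the residues are 0, 1, 4, 9, 5, 3.
So the quadratic residues mod 11 are {0, 1, 3, 4, 5, 9}, and 2 is not among them.
Therefore t² ≡ 2 (mod 11) has no solution.

No such integer exists.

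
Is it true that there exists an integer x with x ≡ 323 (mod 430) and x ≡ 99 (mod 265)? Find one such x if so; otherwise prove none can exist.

There is no such integer.

Both moduli are multiples of 5 = gcd(430, 265), so any solution would satisfy x ≡ 323 and x ≡ 99 modulo 5 simultaneously.
But 323 mod 5 = 3 while 99 mod 5 = 4, a contradiction.
So no integer satisfies both congruences.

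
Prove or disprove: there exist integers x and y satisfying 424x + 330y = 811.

No such integers exist.

Both 424 and 330 are divisible by gcd(424, 330) = 2, hence so is any combination 424x + 330y.
However 811 leaves remainder 1 on division by 2.
So the equation is unsolvable over ℤ.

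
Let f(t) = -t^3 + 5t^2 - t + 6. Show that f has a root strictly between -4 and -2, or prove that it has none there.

The endpoint values f(-4) = 154 and f(-2) = 36 are both positive. Claim: f(t) > 0 for every t in (-4, -2).
Shift to the endpoint -2: with t = -2 − u (0 < u < 2), one computes f(-2 − u) = u^3 + 11u^2 + 33u + 36.
All 4 nonzero coefficients of this polynomial in u are positive; hence for u > 0 the value is a sum of positive terms (the constant 36 among them).
So f is strictly positive on (-4, -2); no root exists in the interval.

f has no root in that interval.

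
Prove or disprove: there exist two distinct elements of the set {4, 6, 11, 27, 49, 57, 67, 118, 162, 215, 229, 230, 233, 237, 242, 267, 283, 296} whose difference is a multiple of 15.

The pair (4, 49) works.

Both 4 and 49 leave remainder 4 on division by 15; their difference 45 = 3·15 is a multiple of 15.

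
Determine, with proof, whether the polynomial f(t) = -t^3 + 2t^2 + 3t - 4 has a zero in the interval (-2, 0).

f(-2) = 6 and f(0) = -4, which have opposite signs.
Since f is a polynomial it is continuous on [-2, 0].
By the Intermediate Value Theorem, f takes the value 0 somewhere in the open interval.

Yes, f has a root in the interval.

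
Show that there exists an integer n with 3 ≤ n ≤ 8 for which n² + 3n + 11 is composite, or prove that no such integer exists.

n = 4

At n = 4: 4² + 3·4 + 11 = 39 = 3·13, which is composite.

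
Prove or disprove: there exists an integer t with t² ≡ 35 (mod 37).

No such integer exists.

37 is prime, so by Euler's criterion 35 is a square mod 37 iff 35^((37−1)/2) = 35^18 ≡ 1 (mod 37).
Repeated squaring mod 37: 35^2 = 1225 ≡ 4; 35^4 ≡ 4² = 16 ≡ 16; 35^8 ≡ 16² = 256 ≡ 34; 35^16 ≡ 34² = 1156 ≡ 9.
Since 18 = 16 + 2, 35^18 ≡ 9 · 4; multiplying out mod 37: 9·4 = 36 ≡ 36. Thus 35^18 ≡ 36 ≡ −1 (mod 37).
By Euler's criterion 35 is a quadratic non-residue mod 37: no t satisfies t² ≡ 35 (mod 37).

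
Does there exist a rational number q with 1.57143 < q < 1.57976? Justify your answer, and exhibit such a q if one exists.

Scale by 19: the interval becomes (29.85717, 30.01544), which contains the integer 30.
Dividing back, 1.57143 < 30/19 < 1.57976, and 30/19 is rational.

q = 30/19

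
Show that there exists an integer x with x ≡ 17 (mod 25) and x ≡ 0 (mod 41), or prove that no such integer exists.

Since 25 and 41 share no common factor, CRT says the pair of congruences has a solution (unique mod 1025).
Any solution of the first congruence is x = 17 + 25t; substituting into the second, 25t ≡ 0 − 17 ≡ 24 (mod 41).
Note 25·23 = 575 ≡ 1 (mod 41) (as 575 − 1 = 14·41), so 25⁻¹ ≡ 23.
Therefore t ≡ 23·24 = 552 ≡ 19 (mod 41).
With t = 19: x = 17 + 25·19 = 492.
Indeed 492 ≡ 17 (mod 25) and 492 ≡ 0 (mod 41).

x = 492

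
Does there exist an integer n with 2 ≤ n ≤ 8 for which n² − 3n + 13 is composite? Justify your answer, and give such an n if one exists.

The values for n = 2, 3, …, 8 are 11, 13, 17, 23, 31, 41, 53, and each of these is prime.
So no value in the range makes the expression composite.

There is no such integer n in that range.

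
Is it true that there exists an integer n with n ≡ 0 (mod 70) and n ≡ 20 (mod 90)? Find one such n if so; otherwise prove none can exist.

n = 560

The moduli are not coprime: gcd(70, 90) = 10. Compatibility requires 10 ∣ (20 − 0) = 20, which holds, so solutions exist.
Write n = 0 + 70t. Then 70t ≡ 20 − 0 ≡ 20 (mod 90); dividing through by 10 gives 7t ≡ 2 (mod 9).
To invert 7 modulo 9: 9 = 1·7 + 2, 7 = 3·2 + 1, 2 = 2·1 + 0, and unwinding, 1 = 7 − 3·2 = 7 − 3·(9 − 1·7) = −3·9 + 4·7. Thus 7⁻¹ ≡ 4 (mod 9).
Therefore t ≡ 4·2 = 8 (mod 9).
Then n = 0 + 70·8 = 560.
Check: 560 mod 70 = 0, 560 mod 90 = 20. ✓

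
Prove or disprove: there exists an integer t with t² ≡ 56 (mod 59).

There is no such integer.

Apply Euler's criterion with the prime 59: 56 is a quadratic residue iff 56^29 ≡ 1 (mod 59), and a non-residue iff it is ≡ −1.
Repeated squaring mod 59: 56^2 = 3136 ≡ 9; 56^4 ≡ 9² = 81 ≡ 22; 56^8 ≡ 22² = 484 ≡ 12; 56^16 ≡ 12² = 144 ≡ 26.
Since 29 = 16 + 8 + 4 + 1, 56^29 ≡ 26 · 12 · 22 · 56; multiplying out mod 59: 26·12 = 312 ≡ 17, then 17·22 = 374 ≡ 20, then 20·56 = 1120 ≡ 58. Thus 56^29 ≡ 58 ≡ −1 (mod 59).
The value −1 means 56 is a non-residue modulo 59, so t² ≡ 56 (mod 59) is impossible.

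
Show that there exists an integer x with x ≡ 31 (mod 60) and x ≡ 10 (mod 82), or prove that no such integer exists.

No, no such integer exists.

Both moduli are multiples of 2 = gcd(60, 82), so any solution would satisfy x ≡ 31 and x ≡ 10 modulo 2 simultaneously.
However 31 ≡ 1 and 10 ≡ 0 (mod 2), and 1 ≠ 0.
Hence the system has no solution.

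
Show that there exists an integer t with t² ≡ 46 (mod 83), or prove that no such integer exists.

83 is prime, so by Euler's criterion 46 is a square mod 83 iff 46^((83−1)/2) = 46^41 ≡ 1 (mod 83).
Repeated squaring mod 83: 46^2 = 2116 ≡ 41; 46^4 ≡ 41² = 1681 ≡ 21; 46^8 ≡ 21² = 441 ≡ 26; 46^16 ≡ 26² = 676 ≡ 12; 46^32 ≡ 12² = 144 ≡ 61.
Since 41 = 32 + 8 + 1, 46^41 ≡ 61 · 26 · 46; multiplying out mod 83: 61·26 = 1586 ≡ 9, then 9·46 = 414 ≡ 82. Thus 46^41 ≡ 82 ≡ −1 (mod 83).
The value −1 means 46 is a non-residue modulo 83, so t² ≡ 46 (mod 83) is impossible.

No such integer exists.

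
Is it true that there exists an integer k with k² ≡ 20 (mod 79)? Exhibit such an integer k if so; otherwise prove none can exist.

Take k = 39. Then 39² = 1521 = 19·79 + 20, so 39² ≡ 20 (mod 79).

k = 39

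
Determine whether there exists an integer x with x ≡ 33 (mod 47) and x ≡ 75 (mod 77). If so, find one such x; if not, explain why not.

The moduli 47 and 77 are coprime, so by the Chinese Remainder Theorem a unique solution modulo 3619 exists.
Any solution of the first congruence is x = 33 + 47t; substituting into the second, 47t ≡ 75 − 33 ≡ 42 (mod 77).
Note 47·59 = 2773 ≡ 1 (mod 77) (as 2773 − 1 = 36·77), so 47⁻¹ ≡ 59.
Therefore t ≡ 59·42 = 2478 ≡ 14 (mod 77).
Taking t = 14 gives x = 33 + 47·14 = 691.
Indeed 691 ≡ 33 (mod 47) and 691 ≡ 75 (mod 77).

x = 691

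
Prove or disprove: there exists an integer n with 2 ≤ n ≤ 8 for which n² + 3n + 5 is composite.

At n = 4: 4² + 3·4 + 5 = 33 = 3·11, which is composite.

n = 4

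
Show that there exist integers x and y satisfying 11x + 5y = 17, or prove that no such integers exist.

11 and 5 are coprime, so 11x + 5y ranges over all of ℤ.
Euclidean algorithm: 11 = 2·5 + 1, 5 = 5·1 + 0.
Back-substituting, 1 = 11 − 2·5; that is, 11·1 + 5·(-2) = 1.
Times 17: 11·17 + 5·(-34) = 17, so (17, -34) solves it.
The general solution is x = 17 + 5k, y = -34 − 11k; taking k = -3 gives the smaller pair x = 2, y = -1.
Check: 11·2 + 5·(-1) = 22 − 5 = 17. ✓

x = 2, y = -1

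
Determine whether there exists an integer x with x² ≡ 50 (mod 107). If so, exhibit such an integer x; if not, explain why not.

No, no such integer exists.

Apply Euler's criterion with the prime 107: 50 is a quadratic residue iff 50^53 ≡ 1 (mod 107), and a non-residue iff it is ≡ −1.
Repeated squaring mod 107: 50^2 = 2500 ≡ 39; 50^4 ≡ 39² = 1521 ≡ 23; 50^8 ≡ 23² = 529 ≡ 101; 50^16 ≡ 101² = 10201 ≡ 36; 50^32 ≡ 36² = 1296 ≡ 12.
Since 53 = 32 + 16 + 4 + 1, 50^53 ≡ 12 · 36 · 23 · 50; multiplying out mod 107: 12·36 = 432 ≡ 4, then 4·23 = 92 ≡ 92, then 92·50 = 4600 ≡ 106. Thus 50^53 ≡ 106 ≡ −1 (mod 107).
The value −1 means 50 is a non-residue modulo 107, so x² ≡ 50 (mod 107) is impossible.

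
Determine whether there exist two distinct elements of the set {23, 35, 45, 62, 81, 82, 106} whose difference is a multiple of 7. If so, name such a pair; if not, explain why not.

Two integers differ by a multiple of 7 exactly when they have the same residue mod 7. The residues are 23↦2, 35↦0, 45↦3, 62↦6, 81↦4, 82↦5, 106↦1.
These 7 residues are pairwise different, hence no difference of two elements is divisible by 7.

No such pair exists.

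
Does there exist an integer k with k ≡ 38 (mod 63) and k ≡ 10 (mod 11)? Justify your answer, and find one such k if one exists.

gcd(63, 11) = 1, so the Chinese Remainder Theorem guarantees exactly one residue class mod 693 satisfying both.
Any solution of the first congruence is k = 38 + 63t; substituting into the second, 63t ≡ 10 − 38 ≡ 5 (mod 11).
63 ≡ 8 (mod 11), so this reads 8t ≡ 5 (mod 11). Since 8·7 = 56 = 5·11 + 1, the inverse of 8 mod 11 is 7.
Multiplying by 7: t ≡ 7·5 = 35 ≡ 2 (mod 11).
With t = 2: k = 38 + 63·2 = 164.
Verify: 164 = 2·63 + 38 and 164 = 14·11 + 10. ✓

k = 164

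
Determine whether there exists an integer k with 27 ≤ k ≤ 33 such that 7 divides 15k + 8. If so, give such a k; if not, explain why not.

k = 27

Try k = 27: 15·27 + 8 = 413 = 59·7, which is divisible by 7.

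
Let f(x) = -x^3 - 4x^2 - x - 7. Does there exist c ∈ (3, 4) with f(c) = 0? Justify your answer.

f has no root in that interval.

f(3) = -73 and f(4) = -139, both negative, so a sign-change argument is unavailable; we show f keeps this sign on the whole interval.
Substitute x = 3 + u, where 0 < u < 1 on the interval. Expanding, f(3 + u) = -u^3 - 13u^2 - 52u - 73.
The nonzero coefficients here are all negative, so for u > 0 every term is negative (or zero), and the constant term -73 is strictly negative.
So f is strictly negative on (3, 4); no root exists in the interval.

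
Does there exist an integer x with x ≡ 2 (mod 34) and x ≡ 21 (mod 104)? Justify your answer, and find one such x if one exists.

No, no such integer exists.

gcd(34, 104) = 2. If x ≡ 2 (mod 34) and x ≡ 21 (mod 104), then x ≡ 2 (mod 2) and x ≡ 21 (mod 2).
However 2 ≡ 0 and 21 ≡ 1 (mod 2), and 0 ≠ 1.
So no integer satisfies both congruences.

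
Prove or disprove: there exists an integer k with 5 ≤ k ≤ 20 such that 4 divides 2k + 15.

The values of 2k + 15 for k = 5, 6, …, 20 are 25, 27, 29, 31, 33, 35, 37, 39, 41, 43, 45, 47, 49, 51, 53, 55; reduced mod 4 these are 1, 3, 1, 3, 1, 3, 1, 3, 1, 3, 1, 3, 1, 3, 1, 3.
Since 0 is absent from this list, 4 ∤ 2k + 15 for every k with 5 ≤ k ≤ 20.

No, no such integer k in that range exists.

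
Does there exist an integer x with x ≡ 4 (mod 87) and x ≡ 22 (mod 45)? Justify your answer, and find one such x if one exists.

x = 787

Here gcd(87, 45) = 3, and both 4 and 22 leave remainder 1 mod 3, so the system is consistent.
Write x = 4 + 87t. Then 87t ≡ 22 − 4 ≡ 18 (mod 45); dividing through by 3 gives 29t ≡ 6 (mod 15).
29 ≡ 14 (mod 15), so this reads 14t ≡ 6 (mod 15). To invert 14 modulo 15: 15 = 1·14 + 1, 14 = 14·1 + 0, and unwinding, 1 = 15 − 1·14. Thus 14⁻¹ ≡ -1 ≡ 14 (mod 15).
Therefore t ≡ 14·6 = 84 ≡ 9 (mod 15).
Then x = 4 + 87·9 = 787.
Indeed 787 ≡ 4 (mod 87) and 787 ≡ 22 (mod 45).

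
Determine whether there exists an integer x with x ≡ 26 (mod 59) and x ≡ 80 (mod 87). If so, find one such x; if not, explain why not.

Since 59 and 87 share no common factor, CRT says the pair of congruences has a solution (unique mod 5133).
Write x = 26 + 59t and require 26 + 59t ≡ 80 (mod 87), i.e. 59t ≡ 54 (mod 87).
Note 59·59 = 3481 ≡ 1 (mod 87) (as 3481 − 1 = 40·87), so 59⁻¹ ≡ 59.
Therefore t ≡ 59·54 = 3186 ≡ 54 (mod 87).
Taking t = 54 gives x = 26 + 59·54 = 3212.
Verify: 3212 = 54·59 + 26 and 3212 = 36·87 + 80. ✓

x = 3212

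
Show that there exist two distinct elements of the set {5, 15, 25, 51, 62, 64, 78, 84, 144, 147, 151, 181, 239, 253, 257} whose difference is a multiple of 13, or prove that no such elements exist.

Both 5 and 239 leave remainder 5 on division by 13; their difference 234 = 18·13 is a multiple of 13.

Yes: 5 and 239.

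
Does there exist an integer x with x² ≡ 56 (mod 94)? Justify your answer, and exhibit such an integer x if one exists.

x = 50

x = 50 works: 50² = 2500, and 2500 − 56 = 2444 = 26·94.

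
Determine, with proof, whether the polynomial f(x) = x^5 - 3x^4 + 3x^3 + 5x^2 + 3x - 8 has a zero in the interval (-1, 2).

f(-1) = -13 and f(2) = 26, which have opposite signs.
Since f is a polynomial it is continuous on [-1, 2].
By the Intermediate Value Theorem f must vanish at some point of (-1, 2).

Yes, f has a root in the interval.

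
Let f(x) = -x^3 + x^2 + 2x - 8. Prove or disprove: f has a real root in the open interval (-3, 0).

Yes, f has a root in the interval.

f(-3) = 22 and f(0) = -8, which have opposite signs.
Since f is a polynomial it is continuous on [-3, 0].
By the Intermediate Value Theorem, f takes the value 0 somewhere in the open interval.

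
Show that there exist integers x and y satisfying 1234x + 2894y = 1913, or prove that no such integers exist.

There are no such integers.

Both 1234 and 2894 are divisible by gcd(1234, 2894) = 2, hence so is any combination 1234x + 2894y.
But 1913 is not a multiple of 2 (it leaves remainder 1).
Hence no integers x, y satisfy the equation.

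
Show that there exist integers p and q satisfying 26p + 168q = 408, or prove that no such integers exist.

Since gcd(26, 168) = 2 and 408 = 2·204, Bézout's identity guarantees a solution.
Dividing through by 2 reduces the equation to 13p + 84q = 204.
Euclidean algorithm: 84 = 6·13 + 6, 13 = 2·6 + 1, 6 = 6·1 + 0.
Back-substituting, 1 = 13 − 2·6 = 13 − 2·(84 − 6·13) = −2·84 + 13·13; that is, 13·13 + 84·(-2) = 1.
Times 204: 13·2652 + 84·(-408) = 204, so (2652, -408) solves it.
Shifting by a multiple of (84, −13) keeps it a solution: p = 2652 − 31·84 = 48, q = -408 + 31·13 = -5.
Check: 26·48 + 168·(-5) = 1248 − 840 = 408. ✓

p = 48, q = -5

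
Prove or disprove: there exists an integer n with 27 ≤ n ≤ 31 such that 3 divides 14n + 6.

n = 27

n = 27 works, since 14·27 + 6 = 384 = 128·3.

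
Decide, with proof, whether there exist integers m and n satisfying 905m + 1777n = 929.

m = 164, n = -83

Since gcd(905, 1777) = 1, every integer is an integer combination of 905 and 1777.
Run the Euclidean algorithm on 1777 and 905: 1777 = 1·905 + 872, 905 = 1·872 + 33, 872 = 26·33 + 14, 33 = 2·14 + 5, 14 = 2·5 + 4, 5 = 1·4 + 1, 4 = 4·1 + 0.
Working back up the chain: 1 = 5 − 1·4 = 5 − (14 − 2·5) = −14 + 3·5 = −14 + 3·(33 − 2·14) = 3·33 − 7·14 = 3·33 − 7·(872 − 26·33) = −7·872 + 185·33 = −7·872 + 185·(905 − 1·872) = 185·905 − 192·872 = 185·905 − 192·(1777 − 1·905) = −192·1777 + 377·905. So 905·377 + 1777·(-192) = 1.
Multiplying through by 929: m = 377·929 = 350233, n = (-192)·929 = -178368 is a solution.
Subtracting 197·1777 from m and adding 197·905 to n gives the tidier solution (164, -83).
Check: 905·164 + 1777·(-83) = 148420 − 147491 = 929. ✓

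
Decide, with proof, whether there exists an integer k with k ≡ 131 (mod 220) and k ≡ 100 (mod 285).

No such integer exists.

Reduce both congruences modulo 5, which divides 220 and 285: they say k ≡ 131 (mod 5) and k ≡ 100 (mod 5).
However 131 ≡ 1 and 100 ≡ 0 (mod 5), and 1 ≠ 0.
Hence the system has no solution.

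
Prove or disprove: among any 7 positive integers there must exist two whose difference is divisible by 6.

Yes, this is always true.

There are exactly 6 possible remainders on division by 6.
Since 7 > 6, two of the 7 integers must share a residue class by the pigeonhole principle; call them a and b.
Equal remainders mean a − b ≡ 0 (mod 6), so 6 divides their difference.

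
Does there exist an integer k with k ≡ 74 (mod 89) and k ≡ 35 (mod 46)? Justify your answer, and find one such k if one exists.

gcd(89, 46) = 1, so the Chinese Remainder Theorem guarantees exactly one residue class mod 4094 satisfying both.
Any solution of the first congruence is k = 74 + 89t; substituting into the second, 89t ≡ 35 − 74 ≡ 7 (mod 46).
89 ≡ 43 (mod 46), so this reads 43t ≡ 7 (mod 46). Invert 43 mod 46 by the Euclidean algorithm: 46 = 1·43 + 3, 43 = 14·3 + 1, 3 = 3·1 + 0; back-substituting, 1 = 43 − 14·3 = 43 − 14·(46 − 1·43) = −14·46 + 15·43. Hence 43·15 ≡ 1, so 43⁻¹ ≡ 15 (mod 46).
Therefore t ≡ 15·7 = 105 ≡ 13 (mod 46).
With t = 13: k = 74 + 89·13 = 1231.
Verify: 1231 = 13·89 + 74 and 1231 = 26·46 + 35. ✓

k = 1231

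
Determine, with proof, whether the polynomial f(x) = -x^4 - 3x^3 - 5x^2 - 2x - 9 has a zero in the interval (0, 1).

No.

f(0) = -9 and f(1) = -20, both negative, so a sign-change argument is unavailable; we show f keeps this sign on the whole interval.
The nonzero coefficients of f are all negative, so for x > 0 every term of f(x) is negative (the constant term -9 strictly so).
So f is strictly negative on (0, 1); no root exists in the interval.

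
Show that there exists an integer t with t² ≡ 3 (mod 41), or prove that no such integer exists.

41 is prime, so by Euler's criterion 3 is a square mod 41 iff 3^((41−1)/2) = 3^20 ≡ 1 (mod 41).
Squaring successively (mod 41): 3^2 = 9 ≡ 9; 3^4 ≡ 9² = 81 ≡ 40; 3^8 ≡ 40² = 1600 ≡ 1; 3^16 ≡ 1² = 1 ≡ 1.
Since 20 = 16 + 4, 3^20 ≡ 1 · 40; multiplying out mod 41: 1·40 = 40 ≡ 40. Thus 3^20 ≡ 40 ≡ −1 (mod 41).
The value −1 means 3 is a non-residue modulo 41, so t² ≡ 3 (mod 41) is impossible.

No, no such integer exists.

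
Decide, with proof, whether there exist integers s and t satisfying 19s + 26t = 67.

s = 9, t = -4

19 and 26 are coprime, so 19s + 26t ranges over all of ℤ.
Run the Euclidean algorithm on 26 and 19: 26 = 1·19 + 7, 19 = 2·7 + 5, 7 = 1·5 + 2, 5 = 2·2 + 1, 2 = 2·1 + 0.
Working back up the chain: 1 = 5 − 2·2 = 5 − 2·(7 − 1·5) = −2·7 + 3·5 = −2·7 + 3·(19 − 2·7) = 3·19 − 8·7 = 3·19 − 8·(26 − 1·19) = −8·26 + 11·19. So 19·11 + 26·(-8) = 1.
Multiplying through by 67: s = 11·67 = 737, t = (-8)·67 = -536 is a solution.
Shifting by a multiple of (26, −19) keeps it a solution: s = 737 − 28·26 = 9, t = -536 + 28·19 = -4.
Indeed 19·9 + 26·(-4) = 171 − 104 = 67.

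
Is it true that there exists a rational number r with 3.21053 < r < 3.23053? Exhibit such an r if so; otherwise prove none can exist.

Look for a denominator N such that an integer falls strictly between N·3.21053 and N·3.23053. N = 9 works: 9·3.21053 = 28.89477 < 29 < 29.07477 = 9·3.23053.
Dividing back, 3.21053 < 29/9 < 3.23053, and 29/9 is rational.

r = 29/9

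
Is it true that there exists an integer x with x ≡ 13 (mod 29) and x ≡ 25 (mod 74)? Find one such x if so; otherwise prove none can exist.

x = 1579

gcd(29, 74) = 1, so the Chinese Remainder Theorem guarantees exactly one residue class mod 2146 satisfying both.
Write x = 13 + 29t and require 13 + 29t ≡ 25 (mod 74), i.e. 29t ≡ 12 (mod 74).
To invert 29 modulo 74: 74 = 2·29 + 16, 29 = 1·16 + 13, 16 = 1·13 + 3, 13 = 4·3 + 1, 3 = 3·1 + 0, and unwinding, 1 = 13 − 4·3 = 13 − 4·(16 − 1·13) = −4·16 + 5·13 = −4·16 + 5·(29 − 1·16) = 5·29 − 9·16 = 5·29 − 9·(74 − 2·29) = −9·74 + 23·29. Thus 29⁻¹ ≡ 23 (mod 74).
Multiplying by 23: t ≡ 23·12 = 276 ≡ 54 (mod 74).
With t = 54: x = 13 + 29·54 = 1579.
Indeed 1579 ≡ 13 (mod 29) and 1579 ≡ 25 (mod 74).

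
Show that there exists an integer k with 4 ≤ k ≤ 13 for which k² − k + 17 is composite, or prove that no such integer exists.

No such integer k in that range exists.

The values for k = 4, 5, …, 13 are 29, 37, 47, 59, 73, 89, 107, 127, 149, 173, and each of these is prime.
So no value in the range makes the expression composite.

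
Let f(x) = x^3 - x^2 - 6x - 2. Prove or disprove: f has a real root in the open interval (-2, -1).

f(-2) = -2 and f(-1) = 2, which have opposite signs.
As a polynomial, f is continuous on every closed interval.
By the Intermediate Value Theorem, f takes the value 0 somewhere in the open interval.

Yes, f has a root in the interval.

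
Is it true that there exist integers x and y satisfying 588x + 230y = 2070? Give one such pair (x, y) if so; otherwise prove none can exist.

gcd(588, 230) = 2, and 2 divides 2070, so integer solutions exist.
Dividing through by 2 reduces the equation to 294x + 115y = 1035.
Euclidean algorithm: 294 = 2·115 + 64, 115 = 1·64 + 51, 64 = 1·51 + 13, 51 = 3·13 + 12, 13 = 1·12 + 1, 12 = 12·1 + 0.
Unwinding: 1 = 13 − 1·12 = 13 − (51 − 3·13) = −51 + 4·13 = −51 + 4·(64 − 1·51) = 4·64 − 5·51 = 4·64 − 5·(115 − 1·64) = −5·115 + 9·64 = −5·115 + 9·(294 − 2·115) = 9·294 − 23·115, i.e. 294·9 + 115·(-23) = 1.
Times 1035: 294·9315 + 115·(-23805) = 1035, so (9315, -23805) solves it.
The general solution is x = 9315 + 115k, y = -23805 − 294k; taking k = -81 gives the smaller pair x = 0, y = 9.
Indeed 588·0 + 230·9 = 0 + 2070 = 2070.

x = 0, y = 9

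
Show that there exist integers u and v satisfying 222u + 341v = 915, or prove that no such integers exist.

u = 276, v = -177

222 and 341 are coprime, so 222u + 341v ranges over all of ℤ.
Dividing repeatedly: 341 = 1·222 + 119, 222 = 1·119 + 103, 119 = 1·103 + 16, 103 = 6·16 + 7, 16 = 2·7 + 2, 7 = 3·2 + 1, 2 = 2·1 + 0.
Unwinding: 1 = 7 − 3·2 = 7 − 3·(16 − 2·7) = −3·16 + 7·7 = −3·16 + 7·(103 − 6·16) = 7·103 − 45·16 = 7·103 − 45·(119 − 1·103) = −45·119 + 52·103 = −45·119 + 52·(222 − 1·119) = 52·222 − 97·119 = 52·222 − 97·(341 − 1·222) = −97·341 + 149·222, i.e. 222·149 + 341·(-97) = 1.
Multiplying through by 915: u = 149·915 = 136335, v = (-97)·915 = -88755 is a solution.
Shifting by a multiple of (341, −222) keeps it a solution: u = 136335 − 399·341 = 276, v = -88755 + 399·222 = -177.
Check: 222·276 + 341·(-177) = 61272 − 60357 = 915. ✓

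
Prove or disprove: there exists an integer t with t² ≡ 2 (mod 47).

Take t = 40. Then 40² = 1600 = 34·47 + 2, so 40² ≡ 2 (mod 47).

t = 40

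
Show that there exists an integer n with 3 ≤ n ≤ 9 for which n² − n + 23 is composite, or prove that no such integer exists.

n = 7

At n = 7: 7² − 7 + 23 = 65 = 5·13, which is composite.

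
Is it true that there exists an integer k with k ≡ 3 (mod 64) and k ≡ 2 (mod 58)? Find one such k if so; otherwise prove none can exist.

Both moduli are multiples of 2 = gcd(64, 58), so any solution would satisfy k ≡ 3 and k ≡ 2 modulo 2 simultaneously.
These are incompatible: 3 − 2 = 1 is not divisible by 2.
Hence the system has no solution.

No such integer exists.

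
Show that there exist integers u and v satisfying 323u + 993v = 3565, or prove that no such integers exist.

323 and 993 are coprime, so 323u + 993v ranges over all of ℤ.
Dividing repeatedly: 993 = 3·323 + 24, 323 = 13·24 + 11, 24 = 2·11 + 2, 11 = 5·2 + 1, 2 = 2·1 + 0.
Back-substituting, 1 = 11 − 5·2 = 11 − 5·(24 − 2·11) = −5·24 + 11·11 = −5·24 + 11·(323 − 13·24) = 11·323 − 148·24 = 11·323 − 148·(993 − 3·323) = −148·993 + 455·323; that is, 323·455 + 993·(-148) = 1.
Multiplying through by 3565: u = 455·3565 = 1622075, v = (-148)·3565 = -527620 is a solution.
Subtracting 1633·993 from u and adding 1633·323 to v gives the tidier solution (506, -161).
Indeed 323·506 + 993·(-161) = 163438 − 159873 = 3565.

u = 506, v = -161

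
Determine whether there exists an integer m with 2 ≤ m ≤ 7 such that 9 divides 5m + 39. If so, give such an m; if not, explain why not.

Try m = 3: 5·3 + 39 = 54 = 6·9, which is divisible by 9.

m = 3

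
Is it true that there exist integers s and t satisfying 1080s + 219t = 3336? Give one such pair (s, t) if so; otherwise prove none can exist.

s = 55, t = -256

Since gcd(1080, 219) = 3 and 3336 = 3·1112, Bézout's identity guarantees a solution.
Dividing through by 3 reduces the equation to 360s + 73t = 1112.
Euclidean algorithm: 360 = 4·73 + 68, 73 = 1·68 + 5, 68 = 13·5 + 3, 5 = 1·3 + 2, 3 = 1·2 + 1, 2 = 2·1 + 0.
Working back up the chain: 1 = 3 − 1·2 = 3 − (5 − 1·3) = −5 + 2·3 = −5 + 2·(68 − 13·5) = 2·68 − 27·5 = 2·68 − 27·(73 − 1·68) = −27·73 + 29·68 = −27·73 + 29·(360 − 4·73) = 29·360 − 143·73. So 360·29 + 73·(-143) = 1.
Times 1112: 360·32248 + 73·(-159016) = 1112, so (32248, -159016) solves it.
The general solution is s = 32248 + 73k, t = -159016 − 360k; taking k = -441 gives the smaller pair s = 55, t = -256.
Indeed 1080·55 + 219·(-256) = 59400 − 56064 = 3336.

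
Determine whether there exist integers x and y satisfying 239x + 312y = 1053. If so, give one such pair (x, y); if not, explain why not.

x = 195, y = -146

Since gcd(239, 312) = 1, every integer is an integer combination of 239 and 312.
Run the Euclidean algorithm on 312 and 239: 312 = 1·239 + 73, 239 = 3·73 + 20, 73 = 3·20 + 13, 20 = 1·13 + 7, 13 = 1·7 + 6, 7 = 1·6 + 1, 6 = 6·1 + 0.
Back-substituting, 1 = 7 − 1·6 = 7 − (13 − 1·7) = −13 + 2·7 = −13 + 2·(20 − 1·13) = 2·20 − 3·13 = 2·20 − 3·(73 − 3·20) = −3·73 + 11·20 = −3·73 + 11·(239 − 3·73) = 11·239 − 36·73 = 11·239 − 36·(312 − 1·239) = −36·312 + 47·239; that is, 239·47 + 312·(-36) = 1.
Times 1053: 239·49491 + 312·(-37908) = 1053, so (49491, -37908) solves it.
Subtracting 158·312 from x and adding 158·239 to y gives the tidier solution (195, -146).
Check: 239·195 + 312·(-146) = 46605 − 45552 = 1053. ✓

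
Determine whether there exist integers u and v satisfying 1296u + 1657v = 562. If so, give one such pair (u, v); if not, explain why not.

u = 1123, v = -878

1296 and 1657 are coprime, so 1296u + 1657v ranges over all of ℤ.
Euclidean algorithm: 1657 = 1·1296 + 361, 1296 = 3·361 + 213, 361 = 1·213 + 148, 213 = 1·148 + 65, 148 = 2·65 + 18, 65 = 3·18 + 11, 18 = 1·11 + 7, 11 = 1·7 + 4, 7 = 1·4 + 3, 4 = 1·3 + 1, 3 = 3·1 + 0.
Working back up the chain: 1 = 4 − 1·3 = 4 − (7 − 1·4) = −7 + 2·4 = −7 + 2·(11 − 1·7) = 2·11 − 3·7 = 2·11 − 3·(18 − 1·11) = −3·18 + 5·11 = −3·18 + 5·(65 − 3·18) = 5·65 − 18·18 = 5·65 − 18·(148 − 2·65) = −18·148 + 41·65 = −18·148 + 41·(213 − 1·148) = 41·213 − 59·148 = 41·213 − 59·(361 − 1·213) = −59·361 + 100·213 = −59·361 + 100·(1296 − 3·361) = 100·1296 − 359·361 = 100·1296 − 359·(1657 − 1·1296) = −359·1657 + 459·1296. So 1296·459 + 1657·(-359) = 1.
Multiplying through by 562: u = 459·562 = 257958, v = (-359)·562 = -201758 is a solution.
The general solution is u = 257958 + 1657k, v = -201758 − 1296k; taking k = -155 gives the smaller pair u = 1123, v = -878.
Indeed 1296·1123 + 1657·(-878) = 1455408 − 1454846 = 562.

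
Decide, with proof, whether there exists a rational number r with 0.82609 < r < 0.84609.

Scale by 6: the interval becomes (4.95654, 5.07654), which contains the integer 5.
Dividing back, 0.82609 < 5/6 < 0.84609, and 5/6 is rational.

r = 5/6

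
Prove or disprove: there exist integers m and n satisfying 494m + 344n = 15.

Both 494 and 344 are divisible by gcd(494, 344) = 2, hence so is any combination 494m + 344n.
But 15 = 2·7 + 1, so 2 ∤ 15.
Therefore 494m + 344n = 15 has no solution in integers.

There are no such integers.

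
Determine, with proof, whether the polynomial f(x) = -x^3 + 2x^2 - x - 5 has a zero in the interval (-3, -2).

f(-3) = 43 and f(-2) = 13, both positive, so a sign-change argument is unavailable; we show f keeps this sign on the whole interval.
Shift to the endpoint -2: with x = -2 − u (0 < u < 1), one computes f(-2 − u) = u^3 + 8u^2 + 21u + 13.
The nonzero coefficients here are all positive, so for u > 0 every term is positive (or zero), and the constant term 13 is strictly positive.
So f is strictly positive on (-3, -2); no root exists in the interval.

f has no root in that interval.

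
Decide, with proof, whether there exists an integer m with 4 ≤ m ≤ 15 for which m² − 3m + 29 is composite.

m = 7

At m = 7: 7² − 3·7 + 29 = 57 = 3·19, which is composite.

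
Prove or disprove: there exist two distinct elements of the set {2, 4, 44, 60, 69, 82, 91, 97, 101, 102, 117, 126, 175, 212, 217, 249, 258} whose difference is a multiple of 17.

Reduce each element modulo 17: 2↦2, 4↦4, 44↦10, 60↦9, 69↦1, 82↦14, 91↦6, 97↦12, 101↦16, 102↦0, 117↦15, 126↦7, 175↦5, 212↦8, 217↦13, 249↦11, 258↦3.
All 17 residues are distinct, so no two elements differ by a multiple of 17.

No, no such pair exists.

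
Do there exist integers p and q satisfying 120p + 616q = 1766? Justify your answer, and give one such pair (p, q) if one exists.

Both 120 and 616 are divisible by gcd(120, 616) = 8, hence so is any combination 120p + 616q.
But 1766 is not a multiple of 8 (it leaves remainder 6).
So the equation is unsolvable over ℤ.

There are no such integers.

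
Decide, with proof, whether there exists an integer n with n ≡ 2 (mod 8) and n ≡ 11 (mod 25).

gcd(8, 25) = 1, so the Chinese Remainder Theorem guarantees exactly one residue class mod 200 satisfying both.
Write n = 2 + 8t and require 2 + 8t ≡ 11 (mod 25), i.e. 8t ≡ 9 (mod 25).
Since 8·22 = 176 = 7·25 + 1, the inverse of 8 mod 25 is 22.
Multiplying by 22: t ≡ 22·9 = 198 ≡ 23 (mod 25).
With t = 23: n = 2 + 8·23 = 186.
Check: 186 mod 8 = 2, 186 mod 25 = 11. ✓

n = 186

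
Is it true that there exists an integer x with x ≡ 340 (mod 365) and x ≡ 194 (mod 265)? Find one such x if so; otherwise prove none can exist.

Both moduli are multiples of 5 = gcd(365, 265), so any solution would satisfy x ≡ 340 and x ≡ 194 modulo 5 simultaneously.
But 340 mod 5 = 0 while 194 mod 5 = 4, a contradiction.
Hence the system has no solution.

There is no such integer.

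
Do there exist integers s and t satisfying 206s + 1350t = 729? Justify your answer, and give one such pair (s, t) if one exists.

No, no such integers exist.

Both 206 and 1350 are divisible by gcd(206, 1350) = 2, hence so is any combination 206s + 1350t.
However 729 leaves remainder 1 on division by 2.
So the equation is unsolvable over ℤ.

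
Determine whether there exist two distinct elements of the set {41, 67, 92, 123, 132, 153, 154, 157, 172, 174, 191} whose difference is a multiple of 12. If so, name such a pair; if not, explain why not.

Residues mod 12: 41↦5, 67↦7, 92↦8, 123↦3, 132↦0, 153↦9, 154↦10, 157↦1, 172↦4, 174↦6, 191↦11.
All 11 residues are distinct, so no two elements differ by a multiple of 12.

There is no such pair.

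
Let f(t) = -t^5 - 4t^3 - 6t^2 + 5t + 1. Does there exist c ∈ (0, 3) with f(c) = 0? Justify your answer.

Such a root exists.

f(0) = 1 and f(3) = -389, which have opposite signs.
Since f is a polynomial it is continuous on [0, 3].
So by the Intermediate Value Theorem there is a c strictly between 0 and 3 with f(c) = 0.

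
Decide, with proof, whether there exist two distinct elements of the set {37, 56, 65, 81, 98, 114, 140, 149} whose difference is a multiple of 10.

There is no such pair.

Residues mod 10: 37↦7, 56↦6, 65↦5, 81↦1, 98↦8, 114↦4, 140↦0, 149↦9.
These 8 residues are pairwise different, hence no difference of two elements is divisible by 10.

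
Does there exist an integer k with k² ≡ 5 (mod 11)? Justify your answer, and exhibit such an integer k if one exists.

k = 7

k = 7 works: 7² = 49, and 49 − 5 = 44 = 4·11.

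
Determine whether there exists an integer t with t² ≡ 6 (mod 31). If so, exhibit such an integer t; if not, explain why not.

31 is prime, so by Euler's criterion 6 is a square mod 31 iff 6^((31−1)/2) = 6^15 ≡ 1 (mod 31).
Squaring successively (mod 31): 6^2 = 36 ≡ 5; 6^4 ≡ 5² = 25 ≡ 25; 6^8 ≡ 25² = 625 ≡ 5.
Since 15 = 8 + 4 + 2 + 1, 6^15 ≡ 5 · 25 · 5 · 6; multiplying out mod 31: 5·25 = 125 ≡ 1, then 1·5 = 5 ≡ 5, then 5·6 = 30 ≡ 30. Thus 6^15 ≡ 30 ≡ −1 (mod 31).
The value −1 means 6 is a non-residue modulo 31, so t² ≡ 6 (mod 31) is impossible.

No, no such integer exists.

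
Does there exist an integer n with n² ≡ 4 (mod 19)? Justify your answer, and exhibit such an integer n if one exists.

Take n = 17. Then 17² = 289 = 15·19 + 4, so 17² ≡ 4 (mod 19).

n = 17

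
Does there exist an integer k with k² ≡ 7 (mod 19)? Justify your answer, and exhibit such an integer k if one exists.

Take k = 8. Then 8² = 64 = 3·19 + 7, so 8² ≡ 7 (mod 19).

k = 8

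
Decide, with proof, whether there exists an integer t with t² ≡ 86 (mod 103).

103 is prime, so by Euler's criterion 86 is a square mod 103 iff 86^((103−1)/2) = 86^51 ≡ 1 (mod 103).
Squaring successively (mod 103): 86^2 = 7396 ≡ 83; 86^4 ≡ 83² = 6889 ≡ 91; 86^8 ≡ 91² = 8281 ≡ 41; 86^16 ≡ 41² = 1681 ≡ 33; 86^32 ≡ 33² = 1089 ≡ 59.
Since 51 = 32 + 16 + 2 + 1, 86^51 ≡ 59 · 33 · 83 · 86; multiplying out mod 103: 59·33 = 1947 ≡ 93, then 93·83 = 7719 ≡ 97, then 97·86 = 8342 ≡ 102. Thus 86^51 ≡ 102 ≡ −1 (mod 103).
The value −1 means 86 is a non-residue modulo 103, so t² ≡ 86 (mod 103) is impossible.

No, no such integer exists.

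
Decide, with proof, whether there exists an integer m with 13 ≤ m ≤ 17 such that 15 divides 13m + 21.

No, no such integer m in that range exists.

The values of 13m + 21 for m = 13, 14, …, 17 are 190, 203, 216, 229, 242; reduced mod 15 these are 10, 8, 6, 4, 2.
None is 0, so 15 never divides 13m + 21 on this range.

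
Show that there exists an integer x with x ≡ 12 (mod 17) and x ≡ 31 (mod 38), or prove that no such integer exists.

x = 335

The moduli 17 and 38 are coprime, so by the Chinese Remainder Theorem a unique solution modulo 646 exists.
Write x = 12 + 17t and require 12 + 17t ≡ 31 (mod 38), i.e. 17t ≡ 19 (mod 38).
Since 17·9 = 153 = 4·38 + 1, the inverse of 17 mod 38 is 9.
Multiplying by 9: t ≡ 9·19 = 171 ≡ 19 (mod 38).
Taking t = 19 gives x = 12 + 17·19 = 335.
Verify: 335 = 19·17 + 12 and 335 = 8·38 + 31. ✓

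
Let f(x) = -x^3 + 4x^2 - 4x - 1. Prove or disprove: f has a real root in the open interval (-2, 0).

f(-2) = 31 and f(0) = -1, which have opposite signs.
Since f is a polynomial it is continuous on [-2, 0].
By the Intermediate Value Theorem f must vanish at some point of (-2, 0).

Yes, f has a root in the interval.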